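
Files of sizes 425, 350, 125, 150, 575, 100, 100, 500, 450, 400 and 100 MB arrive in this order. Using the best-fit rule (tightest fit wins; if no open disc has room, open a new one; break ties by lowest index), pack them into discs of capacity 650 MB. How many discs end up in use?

  425 → disc 1 (new)  [load 425/650]
  350 → disc 2 (new)  [load 350/650]
  125 → disc 1  [load 550/650]
  150 → disc 2  [load 500/650]
  575 → disc 3 (new)  [load 575/650]
  100 → disc 1  [load 650/650]
  100 → disc 2  [load 600/650]
  500 → disc 4 (new)  [load 500/650]
  450 → disc 5 (new)  [load 450/650]
  400 → disc 6 (new)  [load 400/650]
  100 → disc 4  [load 600/650]
6 discs opened.

6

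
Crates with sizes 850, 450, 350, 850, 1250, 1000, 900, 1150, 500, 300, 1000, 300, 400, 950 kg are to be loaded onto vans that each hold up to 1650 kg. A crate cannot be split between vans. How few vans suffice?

8

Total = 1250 + 1150 + 1000 + 1000 + 950 + 900 + 850 + 850 + 500 + 450 + 400 + 350 + 300 + 300 = 10250 kg.
Lower bound: ⌈10250/1650⌉ = 7 vans.
Also, 8 crates each exceed 825 kg, and no two of those can share a van, so at least 8 vans are needed.
A packing using 8 vans:
  van 1: 1250 + 400 = 1650
  van 2: 1150 + 500 = 1650
  van 3: 1000 + 450 = 1450
  van 4: 1000 + 350 + 300 = 1650
  van 5: 950 + 300 = 1250
  van 6: 900 = 900
  van 7: 850 = 850
  van 8: 850 = 850
This matches the lower bound, so 8 is optimal.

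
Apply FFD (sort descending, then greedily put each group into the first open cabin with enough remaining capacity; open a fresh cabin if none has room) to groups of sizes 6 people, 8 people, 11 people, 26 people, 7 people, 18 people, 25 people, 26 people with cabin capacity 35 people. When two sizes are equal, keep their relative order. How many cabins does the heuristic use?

Sorted descending: 26, 26, 25, 18, 11, 8, 7, 6.
  26 → cabin 1 (new)  [load 26/35]
  26 → cabin 2 (new)  [load 26/35]
  25 → cabin 3 (new)  [load 25/35]
  18 → cabin 4 (new)  [load 18/35]
  11 → cabin 4  [load 29/35]
  8 → cabin 1  [load 34/35]
  7 → cabin 2  [load 33/35]
  6 → cabin 3  [load 31/35]
4 cabins opened.

4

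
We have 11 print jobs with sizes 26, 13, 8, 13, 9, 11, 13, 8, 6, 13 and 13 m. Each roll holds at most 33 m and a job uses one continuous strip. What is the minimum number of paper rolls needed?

Total = 26 + 13 + 13 + 13 + 13 + 13 + 11 + 9 + 8 + 8 + 6 = 133 m.
Lower bound: ⌈133/33⌉ = 5 paper rolls.
A packing using 5 paper rolls:
  roll 1: 26 + 6 = 32
  roll 2: 13 + 13 = 26
  roll 3: 13 + 13 = 26
  roll 4: 13 + 11 + 9 = 33
  roll 5: 8 + 8 = 16
This matches the lower bound, so 5 is optimal.

5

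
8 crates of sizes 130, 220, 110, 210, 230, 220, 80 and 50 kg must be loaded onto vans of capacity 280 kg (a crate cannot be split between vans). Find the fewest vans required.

6

Total = 230 + 220 + 220 + 210 + 130 + 110 + 80 + 50 = 1250 kg.
Lower bound: ⌈1250/280⌉ = 5 vans.
A packing using 6 vans:
  van 1: 230 + 50 = 280
  van 2: 220 = 220
  van 3: 220 = 220
  van 4: 210 = 210
  van 5: 130 + 110 = 240
  van 6: 80 = 80
No arrangement into 5 vans stays within capacity, so 6 is optimal.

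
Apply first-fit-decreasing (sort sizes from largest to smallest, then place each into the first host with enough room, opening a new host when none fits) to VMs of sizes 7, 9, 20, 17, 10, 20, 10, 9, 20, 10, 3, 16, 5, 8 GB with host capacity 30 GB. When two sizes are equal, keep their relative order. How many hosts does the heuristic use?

Sorted descending: 20, 20, 20, 17, 16, 10, 10, 10, 9, 9, 8, 7, 5, 3.
  20 → host 1 (new)  [load 20/30]
  20 → host 2 (new)  [load 20/30]
  20 → host 3 (new)  [load 20/30]
  17 → host 4 (new)  [load 17/30]
  16 → host 5 (new)  [load 16/30]
  10 → host 1  [load 30/30]
  10 → host 2  [load 30/30]
  10 → host 3  [load 30/30]
  9 → host 4  [load 26/30]
  9 → host 5  [load 25/30]
  8 → host 6 (new)  [load 8/30]
  7 → host 6  [load 15/30]
  5 → host 5  [load 30/30]
  3 → host 4  [load 29/30]
6 hosts opened.

6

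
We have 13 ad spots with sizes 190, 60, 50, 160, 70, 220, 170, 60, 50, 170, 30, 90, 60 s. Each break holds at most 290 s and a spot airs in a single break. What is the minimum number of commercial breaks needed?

5

Total = 220 + 190 + 170 + 170 + 160 + 90 + 70 + 60 + 60 + 60 + 50 + 50 + 30 = 1380 s.
Lower bound: ⌈1380/290⌉ = 5 commercial breaks.
A packing using 5 commercial breaks:
  break 1: 220 + 70 = 290
  break 2: 190 + 90 = 280
  break 3: 170 + 60 + 60 = 290
  break 4: 170 + 60 + 50 = 280
  break 5: 160 + 50 + 30 = 240
This matches the lower bound, so 5 is optimal.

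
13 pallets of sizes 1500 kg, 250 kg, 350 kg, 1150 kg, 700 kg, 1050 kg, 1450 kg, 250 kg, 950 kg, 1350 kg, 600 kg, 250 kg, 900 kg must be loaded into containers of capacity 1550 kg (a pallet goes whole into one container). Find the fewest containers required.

8

Total = 1500 + 1450 + 1350 + 1150 + 1050 + 950 + 900 + 700 + 600 + 350 + 250 + 250 + 250 = 10750 kg.
Lower bound: ⌈10750/1550⌉ = 7 containers.
A packing using 8 containers:
  container 1: 1500 = 1500
  container 2: 1450 = 1450
  container 3: 1350 = 1350
  container 4: 1150 + 350 = 1500
  container 5: 1050 + 250 + 250 = 1550
  container 6: 950 + 600 = 1550
  container 7: 900 + 250 = 1150
  container 8: 700 = 700
No arrangement into 7 containers stays within capacity, so 8 is optimal.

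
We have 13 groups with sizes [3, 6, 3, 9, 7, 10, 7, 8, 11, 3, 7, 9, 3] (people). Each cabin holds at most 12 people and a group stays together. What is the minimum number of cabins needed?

Total = 11 + 10 + 9 + 9 + 8 + 7 + 7 + 7 + 6 + 3 + 3 + 3 + 3 = 86 people.
Lower bound: ⌈86/12⌉ = 8 cabins.
A packing using 9 cabins:
  cabin 1: 11 = 11
  cabin 2: 10 = 10
  cabin 3: 9 + 3 = 12
  cabin 4: 9 + 3 = 12
  cabin 5: 8 + 3 = 11
  cabin 6: 7 + 3 = 10
  cabin 7: 7 = 7
  cabin 8: 7 = 7
  cabin 9: 6 = 6
No arrangement into 8 cabins stays within capacity, so 9 is optimal.

9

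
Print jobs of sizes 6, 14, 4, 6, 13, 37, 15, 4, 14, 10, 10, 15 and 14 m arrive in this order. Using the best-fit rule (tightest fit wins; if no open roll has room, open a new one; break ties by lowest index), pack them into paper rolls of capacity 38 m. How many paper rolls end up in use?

5

  6 → roll 1 (new)  [load 6/38]
  14 → roll 1  [load 20/38]
  4 → roll 1  [load 24/38]
  6 → roll 1  [load 30/38]
  13 → roll 2 (new)  [load 13/38]
  37 → roll 3 (new)  [load 37/38]
  15 → roll 2  [load 28/38]
  4 → roll 1  [load 34/38]
  14 → roll 4 (new)  [load 14/38]
  10 → roll 2  [load 38/38]
  10 → roll 4  [load 24/38]
  15 → roll 5 (new)  [load 15/38]
  14 → roll 4  [load 38/38]
5 paper rolls opened.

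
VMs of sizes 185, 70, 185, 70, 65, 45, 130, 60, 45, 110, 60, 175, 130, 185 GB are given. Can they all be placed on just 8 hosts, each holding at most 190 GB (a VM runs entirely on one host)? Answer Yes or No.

Total = 1515 GB; ⌈1515/190⌉ = 8.
The bound of 8 does not rule out 8, but exhaustive search shows no assignment into 8 hosts of capacity 190 GB exists — the minimum is 9.

No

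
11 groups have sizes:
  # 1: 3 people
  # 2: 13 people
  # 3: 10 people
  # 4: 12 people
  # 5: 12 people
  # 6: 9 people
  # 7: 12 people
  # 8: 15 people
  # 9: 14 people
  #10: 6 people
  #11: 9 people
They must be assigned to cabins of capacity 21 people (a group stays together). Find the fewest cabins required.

Total = 15 + 14 + 13 + 12 + 12 + 12 + 10 + 9 + 9 + 6 + 3 = 115 people.
Lower bound: ⌈115/21⌉ = 6 cabins.
A packing using 7 cabins:
  cabin 1: 15 + 6 = 21
  cabin 2: 14 + 3 = 17
  cabin 3: 13 = 13
  cabin 4: 12 + 9 = 21
  cabin 5: 12 + 9 = 21
  cabin 6: 12 = 12
  cabin 7: 10 = 10
No arrangement into 6 cabins stays within capacity, so 7 is optimal.

7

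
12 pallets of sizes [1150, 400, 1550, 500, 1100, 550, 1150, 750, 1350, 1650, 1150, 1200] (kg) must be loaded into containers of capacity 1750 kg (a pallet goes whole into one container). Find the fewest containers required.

9

Total = 1650 + 1550 + 1350 + 1200 + 1150 + 1150 + 1150 + 1100 + 750 + 550 + 500 + 400 = 12500 kg.
Lower bound: ⌈12500/1750⌉ = 8 containers.
A packing using 9 containers:
  container 1: 1650 = 1650
  container 2: 1550 = 1550
  container 3: 1350 + 400 = 1750
  container 4: 1200 + 550 = 1750
  container 5: 1150 + 500 = 1650
  container 6: 1150 = 1150
  container 7: 1150 = 1150
  container 8: 1100 = 1100
  container 9: 750 = 750
No arrangement into 8 containers stays within capacity, so 9 is optimal.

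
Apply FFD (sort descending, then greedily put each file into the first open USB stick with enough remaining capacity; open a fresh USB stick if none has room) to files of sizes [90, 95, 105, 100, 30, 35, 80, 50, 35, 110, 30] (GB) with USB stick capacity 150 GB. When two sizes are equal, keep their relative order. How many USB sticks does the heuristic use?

Sorted descending: 110, 105, 100, 95, 90, 80, 50, 35, 35, 30, 30.
  110 → USB stick 1 (new)  [load 110/150]
  105 → USB stick 2 (new)  [load 105/150]
  100 → USB stick 3 (new)  [load 100/150]
  95 → USB stick 4 (new)  [load 95/150]
  90 → USB stick 5 (new)  [load 90/150]
  80 → USB stick 6 (new)  [load 80/150]
  50 → USB stick 3  [load 150/150]
  35 → USB stick 1  [load 145/150]
  35 → USB stick 2  [load 140/150]
  30 → USB stick 4  [load 125/150]
  30 → USB stick 5  [load 120/150]
6 USB sticks opened.

6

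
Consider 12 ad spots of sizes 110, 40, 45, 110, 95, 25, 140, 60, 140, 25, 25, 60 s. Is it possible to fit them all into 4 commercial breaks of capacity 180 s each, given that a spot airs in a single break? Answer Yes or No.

No

Total = 875 s; ⌈875/180⌉ = 5.
At least 5 commercial breaks are required, but only 4 are allowed.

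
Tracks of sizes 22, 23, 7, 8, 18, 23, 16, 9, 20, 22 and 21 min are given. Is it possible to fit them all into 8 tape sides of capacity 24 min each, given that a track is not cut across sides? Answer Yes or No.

Total = 189 min; ⌈189/24⌉ = 8.
The bound of 8 does not rule out 8, but exhaustive search shows no assignment into 8 tape sides of capacity 24 min exists — the minimum is 9.

No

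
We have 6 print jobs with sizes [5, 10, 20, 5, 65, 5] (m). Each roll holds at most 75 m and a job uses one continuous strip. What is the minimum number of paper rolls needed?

Total = 65 + 20 + 10 + 5 + 5 + 5 = 110 m.
Lower bound: ⌈110/75⌉ = 2 paper rolls.
A packing using 2 paper rolls:
  roll 1: 65 + 10 = 75
  roll 2: 20 + 5 + 5 + 5 = 35
This matches the lower bound, so 2 is optimal.

2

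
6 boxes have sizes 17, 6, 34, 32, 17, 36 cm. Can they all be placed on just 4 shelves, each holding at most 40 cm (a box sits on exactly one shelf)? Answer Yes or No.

Yes

A valid assignment using 4 shelves:
  shelf 1: 36 = 36
  shelf 2: 34 + 6 = 40
  shelf 3: 32 = 32
  shelf 4: 17 + 17 = 34
Every load is within 40 cm, so 4 shelves suffice.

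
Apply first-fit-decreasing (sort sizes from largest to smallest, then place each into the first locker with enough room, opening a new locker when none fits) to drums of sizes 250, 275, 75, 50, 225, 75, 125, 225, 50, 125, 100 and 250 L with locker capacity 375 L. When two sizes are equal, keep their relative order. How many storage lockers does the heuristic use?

Sorted descending: 275, 250, 250, 225, 225, 125, 125, 100, 75, 75, 50, 50.
  275 → locker 1 (new)  [load 275/375]
  250 → locker 2 (new)  [load 250/375]
  250 → locker 3 (new)  [load 250/375]
  225 → locker 4 (new)  [load 225/375]
  225 → locker 5 (new)  [load 225/375]
  125 → locker 2  [load 375/375]
  125 → locker 3  [load 375/375]
  100 → locker 1  [load 375/375]
  75 → locker 4  [load 300/375]
  75 → locker 4  [load 375/375]
  50 → locker 5  [load 275/375]
  50 → locker 5  [load 325/375]
5 storage lockers opened.

5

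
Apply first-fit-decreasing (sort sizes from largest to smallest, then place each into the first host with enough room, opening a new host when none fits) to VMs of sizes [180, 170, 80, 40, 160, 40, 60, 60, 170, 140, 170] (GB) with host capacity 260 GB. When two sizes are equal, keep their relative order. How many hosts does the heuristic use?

6

Sorted descending: 180, 170, 170, 170, 160, 140, 80, 60, 60, 40, 40.
  180 → host 1 (new)  [load 180/260]
  170 → host 2 (new)  [load 170/260]
  170 → host 3 (new)  [load 170/260]
  170 → host 4 (new)  [load 170/260]
  160 → host 5 (new)  [load 160/260]
  140 → host 6 (new)  [load 140/260]
  80 → host 1  [load 260/260]
  60 → host 2  [load 230/260]
  60 → host 3  [load 230/260]
  40 → host 4  [load 210/260]
  40 → host 4  [load 250/260]
6 hosts opened.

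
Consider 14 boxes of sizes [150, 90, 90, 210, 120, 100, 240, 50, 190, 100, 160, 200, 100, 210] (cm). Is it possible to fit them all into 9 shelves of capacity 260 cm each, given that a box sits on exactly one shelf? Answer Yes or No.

Yes

A valid assignment using 9 shelves:
  shelf 1: 240 = 240
  shelf 2: 210 + 50 = 260
  shelf 3: 210 = 210
  shelf 4: 200 = 200
  shelf 5: 190 = 190
  shelf 6: 160 + 100 = 260
  shelf 7: 150 + 100 = 250
  shelf 8: 120 + 100 = 220
  shelf 9: 90 + 90 = 180
Every load is within 260 cm, so 9 shelves suffice.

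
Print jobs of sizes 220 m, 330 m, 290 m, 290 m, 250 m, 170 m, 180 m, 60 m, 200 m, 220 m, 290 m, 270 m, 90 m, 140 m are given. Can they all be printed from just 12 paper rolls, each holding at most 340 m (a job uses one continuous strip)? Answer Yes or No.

A valid assignment using 11 paper rolls:
  roll 1: 330 = 330
  roll 2: 290 = 290
  roll 3: 290 = 290
  roll 4: 290 = 290
  roll 5: 270 + 60 = 330
  roll 6: 250 + 90 = 340
  roll 7: 220 = 220
  roll 8: 220 = 220
  roll 9: 200 + 140 = 340
  roll 10: 180 = 180
  roll 11: 170 = 170
That uses only 11 ≤ 12, so 12 paper rolls are enough.

Yes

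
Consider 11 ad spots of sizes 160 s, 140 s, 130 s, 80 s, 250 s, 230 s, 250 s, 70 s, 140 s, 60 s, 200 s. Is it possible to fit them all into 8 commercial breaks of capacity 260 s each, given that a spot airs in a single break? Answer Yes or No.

A valid assignment using 8 commercial breaks:
  break 1: 250 = 250
  break 2: 250 = 250
  break 3: 230 = 230
  break 4: 200 + 60 = 260
  break 5: 160 + 80 = 240
  break 6: 140 + 70 = 210
  break 7: 140 = 140
  break 8: 130 = 130
Every load is within 260 s, so 8 commercial breaks suffice.

Yes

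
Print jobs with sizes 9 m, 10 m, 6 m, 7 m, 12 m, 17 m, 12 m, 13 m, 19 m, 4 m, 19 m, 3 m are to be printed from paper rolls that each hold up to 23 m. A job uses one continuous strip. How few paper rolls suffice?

6

Total = 19 + 19 + 17 + 13 + 12 + 12 + 10 + 9 + 7 + 6 + 4 + 3 = 131 m.
Lower bound: ⌈131/23⌉ = 6 paper rolls.
A packing using 6 paper rolls:
  roll 1: 19 + 4 = 23
  roll 2: 19 + 3 = 22
  roll 3: 17 + 6 = 23
  roll 4: 13 + 10 = 23
  roll 5: 12 + 9 = 21
  roll 6: 12 + 7 = 19
This matches the lower bound, so 6 is optimal.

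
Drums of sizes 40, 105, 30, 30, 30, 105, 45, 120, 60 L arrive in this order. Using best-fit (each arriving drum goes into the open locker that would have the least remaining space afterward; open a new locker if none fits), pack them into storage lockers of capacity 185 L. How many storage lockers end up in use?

4

  40 → locker 1 (new)  [load 40/185]
  105 → locker 1  [load 145/185]
  30 → locker 1  [load 175/185]
  30 → locker 2 (new)  [load 30/185]
  30 → locker 2  [load 60/185]
  105 → locker 2  [load 165/185]
  45 → locker 3 (new)  [load 45/185]
  120 → locker 3  [load 165/185]
  60 → locker 4 (new)  [load 60/185]
4 storage lockers opened.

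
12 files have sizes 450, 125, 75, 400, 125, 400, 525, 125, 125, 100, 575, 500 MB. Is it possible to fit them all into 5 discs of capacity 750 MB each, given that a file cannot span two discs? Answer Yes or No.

Total = 3525 MB; ⌈3525/750⌉ = 5.
6 files each exceed half the capacity and cannot share a disc, forcing at least 6 discs.
At least 6 discs are required, but only 5 are allowed.

No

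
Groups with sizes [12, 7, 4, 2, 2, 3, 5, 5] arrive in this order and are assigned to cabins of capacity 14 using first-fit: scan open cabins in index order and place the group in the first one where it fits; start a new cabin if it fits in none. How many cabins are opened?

  12 → cabin 1 (new)  [load 12/14]
  7 → cabin 2 (new)  [load 7/14]
  4 → cabin 2  [load 11/14]
  2 → cabin 1  [load 14/14]
  2 → cabin 2  [load 13/14]
  3 → cabin 3 (new)  [load 3/14]
  5 → cabin 3  [load 8/14]
  5 → cabin 3  [load 13/14]
3 cabins opened.

3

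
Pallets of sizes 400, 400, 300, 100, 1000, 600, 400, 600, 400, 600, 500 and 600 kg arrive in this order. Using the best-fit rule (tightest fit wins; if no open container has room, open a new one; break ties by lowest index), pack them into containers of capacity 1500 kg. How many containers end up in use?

5

  400 → container 1 (new)  [load 400/1500]
  400 → container 1  [load 800/1500]
  300 → container 1  [load 1100/1500]
  100 → container 1  [load 1200/1500]
  1000 → container 2 (new)  [load 1000/1500]
  600 → container 3 (new)  [load 600/1500]
  400 → container 2  [load 1400/1500]
  600 → container 3  [load 1200/1500]
  400 → container 4 (new)  [load 400/1500]
  600 → container 4  [load 1000/1500]
  500 → container 4  [load 1500/1500]
  600 → container 5 (new)  [load 600/1500]
5 containers opened.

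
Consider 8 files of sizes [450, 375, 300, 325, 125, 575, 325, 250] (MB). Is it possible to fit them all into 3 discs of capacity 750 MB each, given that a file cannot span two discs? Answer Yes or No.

Total = 2725 MB; ⌈2725/750⌉ = 4.
At least 4 discs are required, but only 3 are allowed.

No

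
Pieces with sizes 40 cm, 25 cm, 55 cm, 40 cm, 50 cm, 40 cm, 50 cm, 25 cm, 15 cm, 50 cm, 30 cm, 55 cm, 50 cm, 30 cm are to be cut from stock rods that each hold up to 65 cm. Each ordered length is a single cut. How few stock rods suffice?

10

Total = 55 + 55 + 50 + 50 + 50 + 50 + 40 + 40 + 40 + 30 + 30 + 25 + 25 + 15 = 555 cm.
Lower bound: ⌈555/65⌉ = 9 stock rods.
A packing using 10 stock rods:
  stock rod 1: 55 = 55
  stock rod 2: 55 = 55
  stock rod 3: 50 + 15 = 65
  stock rod 4: 50 = 50
  stock rod 5: 50 = 50
  stock rod 6: 50 = 50
  stock rod 7: 40 + 25 = 65
  stock rod 8: 40 + 25 = 65
  stock rod 9: 40 = 40
  stock rod 10: 30 + 30 = 60
No arrangement into 9 stock rods stays within capacity, so 10 is optimal.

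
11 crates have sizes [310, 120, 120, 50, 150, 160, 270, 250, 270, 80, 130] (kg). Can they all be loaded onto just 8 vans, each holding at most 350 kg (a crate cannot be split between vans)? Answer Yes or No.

Yes

A valid assignment using 7 vans:
  van 1: 310 = 310
  van 2: 270 + 80 = 350
  van 3: 270 + 50 = 320
  van 4: 250 = 250
  van 5: 160 + 150 = 310
  van 6: 130 + 120 = 250
  van 7: 120 = 120
That uses only 7 ≤ 8, so 8 vans are enough.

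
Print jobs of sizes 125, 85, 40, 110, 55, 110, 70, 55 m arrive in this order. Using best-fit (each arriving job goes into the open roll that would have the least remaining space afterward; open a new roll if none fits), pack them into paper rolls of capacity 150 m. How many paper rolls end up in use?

  125 → roll 1 (new)  [load 125/150]
  85 → roll 2 (new)  [load 85/150]
  40 → roll 2  [load 125/150]
  110 → roll 3 (new)  [load 110/150]
  55 → roll 4 (new)  [load 55/150]
  110 → roll 5 (new)  [load 110/150]
  70 → roll 4  [load 125/150]
  55 → roll 6 (new)  [load 55/150]
6 paper rolls opened.

6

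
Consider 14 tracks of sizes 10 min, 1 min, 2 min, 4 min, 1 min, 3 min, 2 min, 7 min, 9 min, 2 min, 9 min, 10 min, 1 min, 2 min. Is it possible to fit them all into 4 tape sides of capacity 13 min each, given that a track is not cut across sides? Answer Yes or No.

Total = 63 min; ⌈63/13⌉ = 5.
At least 5 tape sides are required, but only 4 are allowed.

No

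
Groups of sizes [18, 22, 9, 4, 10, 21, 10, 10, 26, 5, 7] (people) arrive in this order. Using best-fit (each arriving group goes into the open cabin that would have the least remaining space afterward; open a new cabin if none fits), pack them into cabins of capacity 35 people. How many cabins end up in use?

  18 → cabin 1 (new)  [load 18/35]
  22 → cabin 2 (new)  [load 22/35]
  9 → cabin 2  [load 31/35]
  4 → cabin 2  [load 35/35]
  10 → cabin 1  [load 28/35]
  21 → cabin 3 (new)  [load 21/35]
  10 → cabin 3  [load 31/35]
  10 → cabin 4 (new)  [load 10/35]
  26 → cabin 5 (new)  [load 26/35]
  5 → cabin 1  [load 33/35]
  7 → cabin 5  [load 33/35]
5 cabins opened.

5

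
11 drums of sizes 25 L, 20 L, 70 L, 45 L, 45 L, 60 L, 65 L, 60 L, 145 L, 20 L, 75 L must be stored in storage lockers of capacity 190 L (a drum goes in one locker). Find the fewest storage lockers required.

Total = 145 + 75 + 70 + 65 + 60 + 60 + 45 + 45 + 25 + 20 + 20 = 630 L.
Lower bound: ⌈630/190⌉ = 4 storage lockers.
A packing using 4 storage lockers:
  locker 1: 145 + 45 = 190
  locker 2: 75 + 70 + 45 = 190
  locker 3: 65 + 60 + 60 = 185
  locker 4: 25 + 20 + 20 = 65
This matches the lower bound, so 4 is optimal.

4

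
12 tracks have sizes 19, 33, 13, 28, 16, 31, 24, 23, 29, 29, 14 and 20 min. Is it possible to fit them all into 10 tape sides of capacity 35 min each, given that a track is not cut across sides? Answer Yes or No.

A valid assignment using 10 tape sides:
  side 1: 33 = 33
  side 2: 31 = 31
  side 3: 29 = 29
  side 4: 29 = 29
  side 5: 28 = 28
  side 6: 24 = 24
  side 7: 23 = 23
  side 8: 20 + 14 = 34
  side 9: 19 + 16 = 35
  side 10: 13 = 13
Every load is within 35 min, so 10 tape sides suffice.

Yes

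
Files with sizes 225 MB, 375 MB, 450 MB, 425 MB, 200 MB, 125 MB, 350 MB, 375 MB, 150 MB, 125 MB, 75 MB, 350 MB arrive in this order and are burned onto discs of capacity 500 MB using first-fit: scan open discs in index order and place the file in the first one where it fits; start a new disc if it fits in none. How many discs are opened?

7

  225 → disc 1 (new)  [load 225/500]
  375 → disc 2 (new)  [load 375/500]
  450 → disc 3 (new)  [load 450/500]
  425 → disc 4 (new)  [load 425/500]
  200 → disc 1  [load 425/500]
  125 → disc 2  [load 500/500]
  350 → disc 5 (new)  [load 350/500]
  375 → disc 6 (new)  [load 375/500]
  150 → disc 5  [load 500/500]
  125 → disc 6  [load 500/500]
  75 → disc 1  [load 500/500]
  350 → disc 7 (new)  [load 350/500]
7 discs opened.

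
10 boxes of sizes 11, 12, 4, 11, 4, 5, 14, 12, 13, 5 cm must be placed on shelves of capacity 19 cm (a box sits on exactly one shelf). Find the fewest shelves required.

6

Total = 14 + 13 + 12 + 12 + 11 + 11 + 5 + 5 + 4 + 4 = 91 cm.
Lower bound: ⌈91/19⌉ = 5 shelves.
Also, 6 boxes each exceed 19/2 cm, and no two of those can share a shelf, so at least 6 shelves are needed.
A packing using 6 shelves:
  shelf 1: 14 + 5 = 19
  shelf 2: 13 + 5 = 18
  shelf 3: 12 + 4 = 16
  shelf 4: 12 + 4 = 16
  shelf 5: 11 = 11
  shelf 6: 11 = 11
This matches the lower bound, so 6 is optimal.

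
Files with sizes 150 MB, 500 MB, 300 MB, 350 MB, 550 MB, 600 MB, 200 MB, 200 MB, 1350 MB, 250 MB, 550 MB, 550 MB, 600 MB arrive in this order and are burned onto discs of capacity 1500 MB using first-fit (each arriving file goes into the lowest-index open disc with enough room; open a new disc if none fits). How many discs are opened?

  150 → disc 1 (new)  [load 150/1500]
  500 → disc 1  [load 650/1500]
  300 → disc 1  [load 950/1500]
  350 → disc 1  [load 1300/1500]
  550 → disc 2 (new)  [load 550/1500]
  600 → disc 2  [load 1150/1500]
  200 → disc 1  [load 1500/1500]
  200 → disc 2  [load 1350/1500]
  1350 → disc 3 (new)  [load 1350/1500]
  250 → disc 4 (new)  [load 250/1500]
  550 → disc 4  [load 800/1500]
  550 → disc 4  [load 1350/1500]
  600 → disc 5 (new)  [load 600/1500]
5 discs opened.

5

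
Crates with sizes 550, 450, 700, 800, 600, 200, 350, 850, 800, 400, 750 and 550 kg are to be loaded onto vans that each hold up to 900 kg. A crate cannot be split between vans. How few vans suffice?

Total = 850 + 800 + 800 + 750 + 700 + 600 + 550 + 550 + 450 + 400 + 350 + 200 = 7000 kg.
Lower bound: ⌈7000/900⌉ = 8 vans.
A packing using 9 vans:
  van 1: 850 = 850
  van 2: 800 = 800
  van 3: 800 = 800
  van 4: 750 = 750
  van 5: 700 + 200 = 900
  van 6: 600 = 600
  van 7: 550 + 350 = 900
  van 8: 550 = 550
  van 9: 450 + 400 = 850
No arrangement into 8 vans stays within capacity, so 9 is optimal.

9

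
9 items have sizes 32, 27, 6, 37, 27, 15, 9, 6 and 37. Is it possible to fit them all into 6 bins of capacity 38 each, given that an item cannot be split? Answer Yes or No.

Yes

A valid assignment using 6 bins:
  bin 1: 37 = 37
  bin 2: 37 = 37
  bin 3: 32 + 6 = 38
  bin 4: 27 + 9 = 36
  bin 5: 27 + 6 = 33
  bin 6: 15 = 15
Every load is within 38, so 6 bins suffice.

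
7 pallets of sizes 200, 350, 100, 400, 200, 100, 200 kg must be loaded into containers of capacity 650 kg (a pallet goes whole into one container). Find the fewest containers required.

3

Total = 400 + 350 + 200 + 200 + 200 + 100 + 100 = 1550 kg.
Lower bound: ⌈1550/650⌉ = 3 containers.
A packing using 3 containers:
  container 1: 400 + 200 = 600
  container 2: 350 + 200 + 100 = 650
  container 3: 200 + 100 = 300
This matches the lower bound, so 3 is optimal.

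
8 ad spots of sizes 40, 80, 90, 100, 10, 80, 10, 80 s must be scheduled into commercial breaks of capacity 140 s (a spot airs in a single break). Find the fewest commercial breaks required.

5

Total = 100 + 90 + 80 + 80 + 80 + 40 + 10 + 10 = 490 s.
Lower bound: ⌈490/140⌉ = 4 commercial breaks.
Also, 5 ad spots each exceed 70 s, and no two of those can share a break, so at least 5 commercial breaks are needed.
A packing using 5 commercial breaks:
  break 1: 100 + 40 = 140
  break 2: 90 + 10 + 10 = 110
  break 3: 80 = 80
  break 4: 80 = 80
  break 5: 80 = 80
This matches the lower bound, so 5 is optimal.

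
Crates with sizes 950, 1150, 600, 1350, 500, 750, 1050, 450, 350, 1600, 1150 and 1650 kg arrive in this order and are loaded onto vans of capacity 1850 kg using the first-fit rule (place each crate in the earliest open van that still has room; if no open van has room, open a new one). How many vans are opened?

  950 → van 1 (new)  [load 950/1850]
  1150 → van 2 (new)  [load 1150/1850]
  600 → van 1  [load 1550/1850]
  1350 → van 3 (new)  [load 1350/1850]
  500 → van 2  [load 1650/1850]
  750 → van 4 (new)  [load 750/1850]
  1050 → van 4  [load 1800/1850]
  450 → van 3  [load 1800/1850]
  350 → van 5 (new)  [load 350/1850]
  1600 → van 6 (new)  [load 1600/1850]
  1150 → van 5  [load 1500/1850]
  1650 → van 7 (new)  [load 1650/1850]
7 vans opened.

7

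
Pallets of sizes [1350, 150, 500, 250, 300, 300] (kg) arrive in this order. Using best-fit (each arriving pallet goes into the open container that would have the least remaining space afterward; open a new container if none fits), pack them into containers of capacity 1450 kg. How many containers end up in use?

  1350 → container 1 (new)  [load 1350/1450]
  150 → container 2 (new)  [load 150/1450]
  500 → container 2  [load 650/1450]
  250 → container 2  [load 900/1450]
  300 → container 2  [load 1200/1450]
  300 → container 3 (new)  [load 300/1450]
3 containers opened.

3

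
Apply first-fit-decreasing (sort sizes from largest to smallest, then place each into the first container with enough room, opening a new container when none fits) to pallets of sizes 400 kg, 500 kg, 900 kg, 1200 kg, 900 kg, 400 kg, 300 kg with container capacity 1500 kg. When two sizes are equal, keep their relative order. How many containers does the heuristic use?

Sorted descending: 1200, 900, 900, 500, 400, 400, 300.
  1200 → container 1 (new)  [load 1200/1500]
  900 → container 2 (new)  [load 900/1500]
  900 → container 3 (new)  [load 900/1500]
  500 → container 2  [load 1400/1500]
  400 → container 3  [load 1300/1500]
  400 → container 4 (new)  [load 400/1500]
  300 → container 1  [load 1500/1500]
4 containers opened.

4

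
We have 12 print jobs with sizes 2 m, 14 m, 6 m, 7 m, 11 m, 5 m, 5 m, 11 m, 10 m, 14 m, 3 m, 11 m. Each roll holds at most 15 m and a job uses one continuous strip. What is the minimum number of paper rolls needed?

8

Total = 14 + 14 + 11 + 11 + 11 + 10 + 7 + 6 + 5 + 5 + 3 + 2 = 99 m.
Lower bound: ⌈99/15⌉ = 7 paper rolls.
A packing using 8 paper rolls:
  roll 1: 14 = 14
  roll 2: 14 = 14
  roll 3: 11 + 3 = 14
  roll 4: 11 + 2 = 13
  roll 5: 11 = 11
  roll 6: 10 + 5 = 15
  roll 7: 7 + 6 = 13
  roll 8: 5 = 5
No arrangement into 7 paper rolls stays within capacity, so 8 is optimal.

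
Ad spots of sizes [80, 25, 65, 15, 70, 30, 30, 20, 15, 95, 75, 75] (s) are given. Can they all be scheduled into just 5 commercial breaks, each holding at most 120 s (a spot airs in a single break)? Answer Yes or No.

Total = 595 s; ⌈595/120⌉ = 5.
6 ad spots each exceed half the capacity and cannot share a break, forcing at least 6 commercial breaks.
At least 6 commercial breaks are required, but only 5 are allowed.

No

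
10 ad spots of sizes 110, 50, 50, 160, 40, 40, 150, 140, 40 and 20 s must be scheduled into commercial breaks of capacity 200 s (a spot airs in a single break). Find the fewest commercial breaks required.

4

Total = 160 + 150 + 140 + 110 + 50 + 50 + 40 + 40 + 40 + 20 = 800 s.
Lower bound: ⌈800/200⌉ = 4 commercial breaks.
A packing using 4 commercial breaks:
  break 1: 160 + 40 = 200
  break 2: 150 + 50 = 200
  break 3: 140 + 40 + 20 = 200
  break 4: 110 + 50 + 40 = 200
This matches the lower bound, so 4 is optimal.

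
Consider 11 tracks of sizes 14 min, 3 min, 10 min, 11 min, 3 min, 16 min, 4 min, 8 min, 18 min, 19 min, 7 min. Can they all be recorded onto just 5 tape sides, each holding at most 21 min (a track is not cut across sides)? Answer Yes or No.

No

Total = 113 min; ⌈113/21⌉ = 6.
At least 6 tape sides are required, but only 5 are allowed.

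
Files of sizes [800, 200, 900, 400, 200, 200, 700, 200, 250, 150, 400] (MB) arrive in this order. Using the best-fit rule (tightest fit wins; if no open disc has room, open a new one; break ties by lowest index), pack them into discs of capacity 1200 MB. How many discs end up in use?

4

  800 → disc 1 (new)  [load 800/1200]
  200 → disc 1  [load 1000/1200]
  900 → disc 2 (new)  [load 900/1200]
  400 → disc 3 (new)  [load 400/1200]
  200 → disc 1  [load 1200/1200]
  200 → disc 2  [load 1100/1200]
  700 → disc 3  [load 1100/1200]
  200 → disc 4 (new)  [load 200/1200]
  250 → disc 4  [load 450/1200]
  150 → disc 4  [load 600/1200]
  400 → disc 4  [load 1000/1200]
4 discs opened.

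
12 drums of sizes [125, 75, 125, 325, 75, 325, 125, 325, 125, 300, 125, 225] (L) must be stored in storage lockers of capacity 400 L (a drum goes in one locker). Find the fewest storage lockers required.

7

Total = 325 + 325 + 325 + 300 + 225 + 125 + 125 + 125 + 125 + 125 + 75 + 75 = 2275 L.
Lower bound: ⌈2275/400⌉ = 6 storage lockers.
A packing using 7 storage lockers:
  locker 1: 325 + 75 = 400
  locker 2: 325 + 75 = 400
  locker 3: 325 = 325
  locker 4: 300 = 300
  locker 5: 225 + 125 = 350
  locker 6: 125 + 125 + 125 = 375
  locker 7: 125 = 125
No arrangement into 6 storage lockers stays within capacity, so 7 is optimal.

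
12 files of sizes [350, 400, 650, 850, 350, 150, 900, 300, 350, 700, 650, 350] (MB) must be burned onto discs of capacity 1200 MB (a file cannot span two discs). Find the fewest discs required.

6

Total = 900 + 850 + 700 + 650 + 650 + 400 + 350 + 350 + 350 + 350 + 300 + 150 = 6000 MB.
Lower bound: ⌈6000/1200⌉ = 5 discs.
A packing using 6 discs:
  disc 1: 900 + 300 = 1200
  disc 2: 850 + 350 = 1200
  disc 3: 700 + 400 = 1100
  disc 4: 650 + 350 + 150 = 1150
  disc 5: 650 + 350 = 1000
  disc 6: 350 = 350
No arrangement into 5 discs stays within capacity, so 6 is optimal.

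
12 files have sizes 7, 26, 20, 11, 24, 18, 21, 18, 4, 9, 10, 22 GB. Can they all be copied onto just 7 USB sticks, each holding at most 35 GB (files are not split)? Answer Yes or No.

Yes

A valid assignment using 7 USB sticks:
  USB stick 1: 26 + 9 = 35
  USB stick 2: 24 + 11 = 35
  USB stick 3: 22 + 10 = 32
  USB stick 4: 21 + 7 + 4 = 32
  USB stick 5: 20 = 20
  USB stick 6: 18 = 18
  USB stick 7: 18 = 18
Every load is within 35 GB, so 7 USB sticks suffice.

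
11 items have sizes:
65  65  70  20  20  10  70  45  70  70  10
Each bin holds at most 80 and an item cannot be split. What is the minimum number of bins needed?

8

Total = 70 + 70 + 70 + 70 + 65 + 65 + 45 + 20 + 20 + 10 + 10 = 515.
Lower bound: ⌈515/80⌉ = 7 bins.
A packing using 8 bins:
  bin 1: 70 + 10 = 80
  bin 2: 70 + 10 = 80
  bin 3: 70 = 70
  bin 4: 70 = 70
  bin 5: 65 = 65
  bin 6: 65 = 65
  bin 7: 45 + 20 = 65
  bin 8: 20 = 20
No arrangement into 7 bins stays within capacity, so 8 is optimal.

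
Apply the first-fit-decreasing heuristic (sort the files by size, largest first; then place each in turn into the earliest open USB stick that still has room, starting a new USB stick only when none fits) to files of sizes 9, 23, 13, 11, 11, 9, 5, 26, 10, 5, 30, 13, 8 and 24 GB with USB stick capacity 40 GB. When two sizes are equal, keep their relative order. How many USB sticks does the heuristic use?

6

Sorted descending: 30, 26, 24, 23, 13, 13, 11, 11, 10, 9, 9, 8, 5, 5.
  30 → USB stick 1 (new)  [load 30/40]
  26 → USB stick 2 (new)  [load 26/40]
  24 → USB stick 3 (new)  [load 24/40]
  23 → USB stick 4 (new)  [load 23/40]
  13 → USB stick 2  [load 39/40]
  13 → USB stick 3  [load 37/40]
  11 → USB stick 4  [load 34/40]
  11 → USB stick 5 (new)  [load 11/40]
  10 → USB stick 1  [load 40/40]
  9 → USB stick 5  [load 20/40]
  9 → USB stick 5  [load 29/40]
  8 → USB stick 5  [load 37/40]
  5 → USB stick 4  [load 39/40]
  5 → USB stick 6 (new)  [load 5/40]
6 USB sticks opened.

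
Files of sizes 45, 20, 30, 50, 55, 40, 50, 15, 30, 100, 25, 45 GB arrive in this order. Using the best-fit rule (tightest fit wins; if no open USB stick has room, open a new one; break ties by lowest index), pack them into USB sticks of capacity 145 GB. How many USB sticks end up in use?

  45 → USB stick 1 (new)  [load 45/145]
  20 → USB stick 1  [load 65/145]
  30 → USB stick 1  [load 95/145]
  50 → USB stick 1  [load 145/145]
  55 → USB stick 2 (new)  [load 55/145]
  40 → USB stick 2  [load 95/145]
  50 → USB stick 2  [load 145/145]
  15 → USB stick 3 (new)  [load 15/145]
  30 → USB stick 3  [load 45/145]
  100 → USB stick 3  [load 145/145]
  25 → USB stick 4 (new)  [load 25/145]
  45 → USB stick 4  [load 70/145]
4 USB sticks opened.

4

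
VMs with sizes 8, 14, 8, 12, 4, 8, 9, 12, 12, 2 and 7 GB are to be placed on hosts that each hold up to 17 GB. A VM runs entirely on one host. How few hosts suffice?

Total = 14 + 12 + 12 + 12 + 9 + 8 + 8 + 8 + 7 + 4 + 2 = 96 GB.
Lower bound: ⌈96/17⌉ = 6 hosts.
A packing using 7 hosts:
  host 1: 14 + 2 = 16
  host 2: 12 + 4 = 16
  host 3: 12 = 12
  host 4: 12 = 12
  host 5: 9 + 8 = 17
  host 6: 8 + 8 = 16
  host 7: 7 = 7
No arrangement into 6 hosts stays within capacity, so 7 is optimal.

7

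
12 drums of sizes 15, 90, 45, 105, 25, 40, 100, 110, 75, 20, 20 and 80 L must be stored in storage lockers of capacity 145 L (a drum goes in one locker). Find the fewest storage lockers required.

Total = 110 + 105 + 100 + 90 + 80 + 75 + 45 + 40 + 25 + 20 + 20 + 15 = 725 L.
Lower bound: ⌈725/145⌉ = 5 storage lockers.
Also, 6 drums each exceed 145/2 L, and no two of those can share a locker, so at least 6 storage lockers are needed.
A packing using 6 storage lockers:
  locker 1: 110 + 25 = 135
  locker 2: 105 + 40 = 145
  locker 3: 100 + 45 = 145
  locker 4: 90 + 20 + 20 + 15 = 145
  locker 5: 80 = 80
  locker 6: 75 = 75
This matches the lower bound, so 6 is optimal.

6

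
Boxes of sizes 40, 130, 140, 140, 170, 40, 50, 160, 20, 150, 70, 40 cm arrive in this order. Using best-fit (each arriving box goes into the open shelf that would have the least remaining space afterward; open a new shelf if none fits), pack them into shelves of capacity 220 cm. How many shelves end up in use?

  40 → shelf 1 (new)  [load 40/220]
  130 → shelf 1  [load 170/220]
  140 → shelf 2 (new)  [load 140/220]
  140 → shelf 3 (new)  [load 140/220]
  170 → shelf 4 (new)  [load 170/220]
  40 → shelf 1  [load 210/220]
  50 → shelf 4  [load 220/220]
  160 → shelf 5 (new)  [load 160/220]
  20 → shelf 5  [load 180/220]
  150 → shelf 6 (new)  [load 150/220]
  70 → shelf 6  [load 220/220]
  40 → shelf 5  [load 220/220]
6 shelves opened.

6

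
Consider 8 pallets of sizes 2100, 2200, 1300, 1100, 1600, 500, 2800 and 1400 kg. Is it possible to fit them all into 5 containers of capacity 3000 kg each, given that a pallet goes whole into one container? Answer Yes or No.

Yes

A valid assignment using 5 containers:
  container 1: 2800 = 2800
  container 2: 2200 + 500 = 2700
  container 3: 2100 = 2100
  container 4: 1600 + 1400 = 3000
  container 5: 1300 + 1100 = 2400
Every load is within 3000 kg, so 5 containers suffice.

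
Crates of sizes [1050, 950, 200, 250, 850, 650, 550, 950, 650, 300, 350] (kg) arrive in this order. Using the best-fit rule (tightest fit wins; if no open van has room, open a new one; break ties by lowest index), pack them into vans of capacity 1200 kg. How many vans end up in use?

7

  1050 → van 1 (new)  [load 1050/1200]
  950 → van 2 (new)  [load 950/1200]
  200 → van 2  [load 1150/1200]
  250 → van 3 (new)  [load 250/1200]
  850 → van 3  [load 1100/1200]
  650 → van 4 (new)  [load 650/1200]
  550 → van 4  [load 1200/1200]
  950 → van 5 (new)  [load 950/1200]
  650 → van 6 (new)  [load 650/1200]
  300 → van 6  [load 950/1200]
  350 → van 7 (new)  [load 350/1200]
7 vans opened.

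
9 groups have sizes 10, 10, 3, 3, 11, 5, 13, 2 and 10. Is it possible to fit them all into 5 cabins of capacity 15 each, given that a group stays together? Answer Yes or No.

A valid assignment using 5 cabins:
  cabin 1: 13 + 2 = 15
  cabin 2: 11 + 3 = 14
  cabin 3: 10 + 5 = 15
  cabin 4: 10 + 3 = 13
  cabin 5: 10 = 10
Every load is within 15, so 5 cabins suffice.

Yes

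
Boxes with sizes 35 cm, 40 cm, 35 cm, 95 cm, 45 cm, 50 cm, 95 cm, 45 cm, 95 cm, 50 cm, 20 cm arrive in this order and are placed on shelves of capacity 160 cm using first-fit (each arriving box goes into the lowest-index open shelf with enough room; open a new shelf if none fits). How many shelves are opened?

  35 → shelf 1 (new)  [load 35/160]
  40 → shelf 1  [load 75/160]
  35 → shelf 1  [load 110/160]
  95 → shelf 2 (new)  [load 95/160]
  45 → shelf 1  [load 155/160]
  50 → shelf 2  [load 145/160]
  95 → shelf 3 (new)  [load 95/160]
  45 → shelf 3  [load 140/160]
  95 → shelf 4 (new)  [load 95/160]
  50 → shelf 4  [load 145/160]
  20 → shelf 3  [load 160/160]
4 shelves opened.

4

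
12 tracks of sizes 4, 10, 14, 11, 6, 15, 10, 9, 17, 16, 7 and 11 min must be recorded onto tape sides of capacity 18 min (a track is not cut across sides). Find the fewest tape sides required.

9

Total = 17 + 16 + 15 + 14 + 11 + 11 + 10 + 10 + 9 + 7 + 6 + 4 = 130 min.
Lower bound: ⌈130/18⌉ = 8 tape sides.
A packing using 9 tape sides:
  side 1: 17 = 17
  side 2: 16 = 16
  side 3: 15 = 15
  side 4: 14 + 4 = 18
  side 5: 11 + 7 = 18
  side 6: 11 + 6 = 17
  side 7: 10 = 10
  side 8: 10 = 10
  side 9: 9 = 9
No arrangement into 8 tape sides stays within capacity, so 9 is optimal.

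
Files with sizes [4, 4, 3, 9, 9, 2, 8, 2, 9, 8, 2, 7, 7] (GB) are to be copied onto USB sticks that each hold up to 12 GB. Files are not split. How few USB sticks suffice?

7

Total = 9 + 9 + 9 + 8 + 8 + 7 + 7 + 4 + 4 + 3 + 2 + 2 + 2 = 74 GB.
Lower bound: ⌈74/12⌉ = 7 USB sticks.
A packing using 7 USB sticks:
  USB stick 1: 9 + 3 = 12
  USB stick 2: 9 + 2 = 11
  USB stick 3: 9 + 2 = 11
  USB stick 4: 8 + 4 = 12
  USB stick 5: 8 + 4 = 12
  USB stick 6: 7 + 2 = 9
  USB stick 7: 7 = 7
This matches the lower bound, so 7 is optimal.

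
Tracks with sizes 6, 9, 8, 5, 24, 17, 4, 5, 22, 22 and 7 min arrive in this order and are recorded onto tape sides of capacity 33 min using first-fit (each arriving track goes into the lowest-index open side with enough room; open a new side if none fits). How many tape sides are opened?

  6 → side 1 (new)  [load 6/33]
  9 → side 1  [load 15/33]
  8 → side 1  [load 23/33]
  5 → side 1  [load 28/33]
  24 → side 2 (new)  [load 24/33]
  17 → side 3 (new)  [load 17/33]
  4 → side 1  [load 32/33]
  5 → side 2  [load 29/33]
  22 → side 4 (new)  [load 22/33]
  22 → side 5 (new)  [load 22/33]
  7 → side 3  [load 24/33]
5 tape sides opened.

5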